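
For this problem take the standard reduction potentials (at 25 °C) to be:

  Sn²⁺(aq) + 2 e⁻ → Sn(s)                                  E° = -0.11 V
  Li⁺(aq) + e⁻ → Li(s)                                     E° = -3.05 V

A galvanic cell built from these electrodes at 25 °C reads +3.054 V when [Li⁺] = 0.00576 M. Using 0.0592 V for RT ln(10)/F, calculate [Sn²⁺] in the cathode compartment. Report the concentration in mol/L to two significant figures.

Sn²⁺/Sn is the cathode, Li⁺/Li the anode: E°cell = +2.94 V, n = 2.
Overall reaction: Sn²⁺(aq) + 2 Li(s) → Sn(s) + 2 Li⁺(aq); Q = [Li⁺]^2/[Sn²⁺]^1.
From E = E° − (0.0592/n) log Q: log Q = (E° − E)·n/0.0592 = (+2.94 − (+3.054))·2/0.0592 = -3.8514.
So 1·log[Sn²⁺] = 2·log(0.00576) − log Q = -4.4792 − (-3.8514) = -0.6278; [Sn²⁺] = 10^(-0.6278) ≈ 0.24 M.

0.24 M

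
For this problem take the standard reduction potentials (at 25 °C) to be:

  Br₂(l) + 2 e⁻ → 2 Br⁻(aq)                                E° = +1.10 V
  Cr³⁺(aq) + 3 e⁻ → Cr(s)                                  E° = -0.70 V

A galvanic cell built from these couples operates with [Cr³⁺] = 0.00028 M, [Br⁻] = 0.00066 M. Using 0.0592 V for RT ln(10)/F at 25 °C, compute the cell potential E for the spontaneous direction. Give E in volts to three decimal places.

+2.058 V

Br₂/Br⁻ is the cathode (higher E°), Cr³⁺/Cr the anode: E°cell = +1.10 − (-0.70) = +1.80 V, n = 6.
Overall: 3 Br₂(l) + 2 Cr(s) → 6 Br⁻(aq) + 2 Cr³⁺(aq)
Q = [Br⁻]^6·[Cr³⁺]^2; log Q = -26.188.
E = E° − (0.0592/n) log Q = +1.80 − (0.0592/6)(-26.188) = +2.058 V.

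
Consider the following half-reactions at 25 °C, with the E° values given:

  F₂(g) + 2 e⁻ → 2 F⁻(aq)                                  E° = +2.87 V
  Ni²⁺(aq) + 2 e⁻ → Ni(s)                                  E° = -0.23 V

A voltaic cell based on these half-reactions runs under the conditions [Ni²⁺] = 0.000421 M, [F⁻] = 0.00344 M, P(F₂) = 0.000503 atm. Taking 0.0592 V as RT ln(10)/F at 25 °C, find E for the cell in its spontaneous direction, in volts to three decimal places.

F₂/F⁻ is the cathode (higher E°), Ni²⁺/Ni the anode: E°cell = +2.87 − (-0.23) = +3.10 V, n = 2.
Overall: F₂(g) + Ni(s) → 2 F⁻(aq) + Ni²⁺(aq)
Q = [F⁻]^2·[Ni²⁺] / (P(F₂)); log Q = -5.004.
E = E° − (0.0592/n) log Q = +3.10 − (0.0592/2)(-5.004) = +3.248 V.

+3.248 V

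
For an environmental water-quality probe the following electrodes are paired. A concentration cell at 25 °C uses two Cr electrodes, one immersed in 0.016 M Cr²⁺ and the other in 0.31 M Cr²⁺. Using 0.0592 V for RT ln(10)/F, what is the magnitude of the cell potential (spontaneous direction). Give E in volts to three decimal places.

+0.038 V

For a concentration cell E°cell = 0. The 0.31 M side is the cathode (reduction is favoured where [Cr²⁺] is higher).
With n = 2, E = −(0.0592/2) log([Cr²⁺]ₐₙ/[Cr²⁺]꜀ₐₜ) = −(0.0592/2) log(0.016/0.31) = −(0.0592/2)(-1.287) = +0.038 V.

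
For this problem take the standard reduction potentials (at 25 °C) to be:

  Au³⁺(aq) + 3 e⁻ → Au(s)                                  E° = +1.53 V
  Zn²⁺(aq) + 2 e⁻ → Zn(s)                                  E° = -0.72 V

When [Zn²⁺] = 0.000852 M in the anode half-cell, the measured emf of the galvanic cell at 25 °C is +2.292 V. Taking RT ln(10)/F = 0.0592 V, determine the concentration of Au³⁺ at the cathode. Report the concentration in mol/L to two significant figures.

Au³⁺/Au is the cathode, Zn²⁺/Zn the anode: E°cell = +2.25 V, n = 6.
Overall reaction: 2 Au³⁺(aq) + 3 Zn(s) → 2 Au(s) + 3 Zn²⁺(aq); Q = [Zn²⁺]^3/[Au³⁺]^2.
From E = E° − (0.0592/n) log Q: log Q = (E° − E)·n/0.0592 = (+2.25 − (+2.292))·6/0.0592 = -4.2568.
So 2·log[Au³⁺] = 3·log(0.000852) − log Q = -9.2087 − (-4.2568) = -4.9519; log[Au³⁺] = -4.9519 / 2 = -2.4760; [Au³⁺] = 10^(-2.4760) ≈ 0.0033 M.

0.0033 M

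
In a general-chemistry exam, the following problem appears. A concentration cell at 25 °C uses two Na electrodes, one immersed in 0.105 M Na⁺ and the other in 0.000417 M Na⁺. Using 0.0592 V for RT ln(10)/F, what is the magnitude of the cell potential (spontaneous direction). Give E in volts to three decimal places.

For a concentration cell E°cell = 0. The 0.105 M side is the cathode (reduction is favoured where [Na⁺] is higher).
With n = 1, E = −(0.0592/1) log([Na⁺]ₐₙ/[Na⁺]꜀ₐₜ) = −(0.0592/1) log(0.000417/0.105) = −(0.0592/1)(-2.401) = +0.142 V.

+0.142 V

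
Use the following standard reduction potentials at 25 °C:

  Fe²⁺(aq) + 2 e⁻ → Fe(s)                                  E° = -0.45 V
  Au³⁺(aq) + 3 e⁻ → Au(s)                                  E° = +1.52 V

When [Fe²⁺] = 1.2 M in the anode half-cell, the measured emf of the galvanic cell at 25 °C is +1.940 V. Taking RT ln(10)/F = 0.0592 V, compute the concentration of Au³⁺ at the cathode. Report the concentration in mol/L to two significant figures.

Au³⁺/Au is the cathode, Fe²⁺/Fe the anode: E°cell = +1.97 V, n = 6.
Overall reaction: 2 Au³⁺(aq) + 3 Fe(s) → 2 Au(s) + 3 Fe²⁺(aq); Q = [Fe²⁺]^3/[Au³⁺]^2.
From E = E° − (0.0592/n) log Q: log Q = (E° − E)·n/0.0592 = (+1.97 − (+1.940))·6/0.0592 = 3.0405.
So 2·log[Au³⁺] = 3·log(1.2) − log Q = 0.2375 − (3.0405) = -2.8030; log[Au³⁺] = -2.8030 / 2 = -1.4015; [Au³⁺] = 10^(-1.4015) ≈ 0.040 M.

0.040 M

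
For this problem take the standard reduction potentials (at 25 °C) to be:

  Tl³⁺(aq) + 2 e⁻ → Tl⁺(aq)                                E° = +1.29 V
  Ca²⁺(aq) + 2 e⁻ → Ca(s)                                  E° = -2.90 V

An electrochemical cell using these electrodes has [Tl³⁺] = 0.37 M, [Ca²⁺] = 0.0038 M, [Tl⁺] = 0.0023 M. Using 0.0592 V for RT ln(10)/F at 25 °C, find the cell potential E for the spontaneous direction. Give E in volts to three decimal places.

Tl³⁺/Tl⁺ is the cathode (higher E°), Ca²⁺/Ca the anode: E°cell = +1.29 − (-2.90) = +4.19 V, n = 2.
Overall: Tl³⁺(aq) + Ca(s) → Tl⁺(aq) + Ca²⁺(aq)
Q = [Tl⁺]·[Ca²⁺] / ([Tl³⁺]); log Q = -4.627.
E = E° − (0.0592/n) log Q = +4.19 − (0.0592/2)(-4.627) = +4.327 V.

+4.327 V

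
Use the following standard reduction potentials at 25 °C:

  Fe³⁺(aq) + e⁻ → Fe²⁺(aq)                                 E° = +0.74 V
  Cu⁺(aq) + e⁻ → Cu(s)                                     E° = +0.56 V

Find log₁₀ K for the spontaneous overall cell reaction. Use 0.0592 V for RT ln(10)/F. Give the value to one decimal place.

3.0

Cathode: Fe³⁺/Fe²⁺; anode: Cu⁺/Cu. E°cell = +0.18 V, n = 1.
log K = nE°cell / 0.0592 = (1)(+0.18) / 0.0592 = 3.0.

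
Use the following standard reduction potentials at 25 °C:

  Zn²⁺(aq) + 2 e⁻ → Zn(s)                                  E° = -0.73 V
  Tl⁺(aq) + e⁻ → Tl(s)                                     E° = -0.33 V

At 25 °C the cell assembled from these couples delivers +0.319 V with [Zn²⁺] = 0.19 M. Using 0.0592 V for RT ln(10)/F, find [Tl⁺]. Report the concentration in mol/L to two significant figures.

Tl⁺/Tl is the cathode, Zn²⁺/Zn the anode: E°cell = +0.40 V, n = 2.
Overall reaction: 2 Tl⁺(aq) + Zn(s) → 2 Tl(s) + Zn²⁺(aq); Q = [Zn²⁺]^1/[Tl⁺]^2.
From E = E° − (0.0592/n) log Q: log Q = (E° − E)·n/0.0592 = (+0.40 − (+0.319))·2/0.0592 = 2.7365.
So 2·log[Tl⁺] = 1·log(0.19) − log Q = -0.7212 − (2.7365) = -3.4577; log[Tl⁺] = -3.4577 / 2 = -1.7288; [Tl⁺] = 10^(-1.7288) ≈ 0.019 M.

0.019 M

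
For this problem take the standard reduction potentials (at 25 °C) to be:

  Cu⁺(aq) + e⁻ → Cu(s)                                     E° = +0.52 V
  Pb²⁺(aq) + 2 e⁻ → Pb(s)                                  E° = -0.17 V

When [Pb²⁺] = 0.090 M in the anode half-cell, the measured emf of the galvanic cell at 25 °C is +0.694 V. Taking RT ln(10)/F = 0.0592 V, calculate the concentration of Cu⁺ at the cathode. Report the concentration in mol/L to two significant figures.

Cu⁺/Cu is the cathode, Pb²⁺/Pb the anode: E°cell = +0.69 V, n = 2.
Overall reaction: 2 Cu⁺(aq) + Pb(s) → 2 Cu(s) + Pb²⁺(aq); Q = [Pb²⁺]^1/[Cu⁺]^2.
From E = E° − (0.0592/n) log Q: log Q = (E° − E)·n/0.0592 = (+0.69 − (+0.694))·2/0.0592 = -0.1351.
So 2·log[Cu⁺] = 1·log(0.09) − log Q = -1.0458 − (-0.1351) = -0.9107; log[Cu⁺] = -0.9107 / 2 = -0.4553; [Cu⁺] = 10^(-0.4553) ≈ 0.35 M.

0.35 M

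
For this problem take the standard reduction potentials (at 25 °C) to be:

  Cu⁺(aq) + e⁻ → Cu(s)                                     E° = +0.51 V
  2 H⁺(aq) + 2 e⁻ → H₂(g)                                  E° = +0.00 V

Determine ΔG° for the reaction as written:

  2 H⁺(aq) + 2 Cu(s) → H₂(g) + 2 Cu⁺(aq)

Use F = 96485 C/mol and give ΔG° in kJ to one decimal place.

As written, H⁺/H₂ is reduced (cathode) and Cu⁺/Cu is oxidised (anode), so E°cell = (+0.00) − (+0.51) = -0.51 V.
Balancing electrons gives n = 2.
ΔG° = −nFE° = −(2)(96485)(-0.51) = 98,415 J = +98.4 kJ.

+98.4 kJ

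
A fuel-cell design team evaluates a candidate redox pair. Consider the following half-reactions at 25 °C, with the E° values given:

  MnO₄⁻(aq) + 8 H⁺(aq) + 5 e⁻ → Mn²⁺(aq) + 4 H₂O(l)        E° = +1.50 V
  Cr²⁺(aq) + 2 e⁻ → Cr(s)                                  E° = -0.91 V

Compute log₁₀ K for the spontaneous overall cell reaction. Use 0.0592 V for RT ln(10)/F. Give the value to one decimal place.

Cathode: MnO₄⁻/Mn²⁺; anode: Cr²⁺/Cr. E°cell = +2.41 V, n = 10.
log K = nE°cell / 0.0592 = (10)(+2.41) / 0.0592 = 407.1.

407.1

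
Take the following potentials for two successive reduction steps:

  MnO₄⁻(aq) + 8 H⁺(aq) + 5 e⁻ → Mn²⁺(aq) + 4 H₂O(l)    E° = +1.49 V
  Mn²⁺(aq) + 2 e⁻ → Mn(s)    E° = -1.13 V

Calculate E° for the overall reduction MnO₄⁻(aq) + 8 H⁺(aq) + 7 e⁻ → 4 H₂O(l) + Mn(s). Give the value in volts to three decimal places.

+0.741 V

Since ΔG° = −nFE° is additive over sequential reductions, n₃E°₃ = n₁E°₁ + n₂E°₂.
E°₃ = (5×+1.49 + 2×-1.13) / 7 = (+5.190) / 7 = +0.741 V.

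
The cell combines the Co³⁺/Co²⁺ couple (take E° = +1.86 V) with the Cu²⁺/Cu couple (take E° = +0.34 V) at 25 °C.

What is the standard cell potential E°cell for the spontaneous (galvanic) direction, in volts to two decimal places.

+1.52 V

The Co³⁺/Co²⁺ couple has the higher reduction potential, so it is the cathode; Cu²⁺/Cu is oxidised at the anode.
E°cell = E°(cathode) − E°(anode) = (+1.86) − (+0.34) = +1.52 V.
Since E°cell > 0, the reaction is spontaneous under standard conditions.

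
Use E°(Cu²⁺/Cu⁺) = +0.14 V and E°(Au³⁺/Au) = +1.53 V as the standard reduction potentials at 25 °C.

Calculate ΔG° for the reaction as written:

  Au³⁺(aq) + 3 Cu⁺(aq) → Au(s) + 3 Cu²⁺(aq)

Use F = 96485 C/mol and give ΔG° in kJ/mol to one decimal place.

-402.3 kJ/mol

As written, Au³⁺/Au is reduced (cathode) and Cu²⁺/Cu⁺ is oxidised (anode), so E°cell = (+1.53) − (+0.14) = +1.39 V.
Balancing electrons gives n = 3.
ΔG° = −nFE° = −(3)(96485)(+1.39) = -402,342 J = -402.3 kJ/mol.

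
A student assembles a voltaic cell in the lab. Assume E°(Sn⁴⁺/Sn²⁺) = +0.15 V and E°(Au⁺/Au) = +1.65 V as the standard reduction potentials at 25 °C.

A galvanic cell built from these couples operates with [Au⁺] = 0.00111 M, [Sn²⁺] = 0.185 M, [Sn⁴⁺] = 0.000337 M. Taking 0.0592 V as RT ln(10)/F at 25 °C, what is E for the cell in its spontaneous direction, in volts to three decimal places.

Au⁺/Au is the cathode (higher E°), Sn⁴⁺/Sn²⁺ the anode: E°cell = +1.65 − (+0.15) = +1.50 V, n = 2.
Overall: 2 Au⁺(aq) + Sn²⁺(aq) → 2 Au(s) + Sn⁴⁺(aq)
Q = [Sn⁴⁺] / ([Au⁺]^2·[Sn²⁺]); log Q = 3.170.
E = E° − (0.0592/n) log Q = +1.50 − (0.0592/2)(3.170) = +1.406 V.

+1.406 V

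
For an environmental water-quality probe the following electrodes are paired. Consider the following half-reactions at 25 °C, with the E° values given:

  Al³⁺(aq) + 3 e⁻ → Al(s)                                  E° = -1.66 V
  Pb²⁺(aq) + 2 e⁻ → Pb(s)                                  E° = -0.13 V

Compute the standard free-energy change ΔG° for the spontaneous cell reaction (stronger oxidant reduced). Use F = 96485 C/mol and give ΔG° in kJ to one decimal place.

-885.7 kJ

Pb²⁺/Pb (E° = -0.13 V) is the cathode; Al³⁺/Al (E° = -1.66 V) is the anode, so E°cell = +1.53 V.
Balancing electrons gives n = 6 (lcm of 2 and 3).
ΔG° = −nFE° = −(6)(96485)(+1.53) = -885,732 J = -885.7 kJ.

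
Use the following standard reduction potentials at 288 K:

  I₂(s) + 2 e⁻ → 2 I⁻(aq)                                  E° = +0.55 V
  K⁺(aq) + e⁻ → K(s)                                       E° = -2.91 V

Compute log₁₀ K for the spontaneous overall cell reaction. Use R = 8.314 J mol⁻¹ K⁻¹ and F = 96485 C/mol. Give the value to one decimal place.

Cathode: I₂/I⁻; anode: K⁺/K. E°cell = (+0.55) − (-2.91) = +3.46 V, with n = 2.
ΔG° = −nFE° = −RT ln K, so ln K = nFE°/(RT) = (2)(96485)(+3.46) / ((8.314)(288)) = 278.845.
log₁₀ K = 278.845 / ln 10 = 121.1.

121.1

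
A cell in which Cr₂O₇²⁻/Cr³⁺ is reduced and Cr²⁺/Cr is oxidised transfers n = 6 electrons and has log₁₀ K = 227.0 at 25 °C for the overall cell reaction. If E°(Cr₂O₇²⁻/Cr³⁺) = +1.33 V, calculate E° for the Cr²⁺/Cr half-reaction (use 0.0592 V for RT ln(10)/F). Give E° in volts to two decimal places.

-0.91 V

E°cell = (0.0592/n)·log K = (0.0592/6)(227.0) = +2.240 V.
Since Cr₂O₇²⁻/Cr³⁺ is the cathode and Cr²⁺/Cr the anode, E°cell = E°(Cr₂O₇²⁻/Cr³⁺) − E°(Cr²⁺/Cr).
So E°(Cr²⁺/Cr) = E°(Cr₂O₇²⁻/Cr³⁺) − E°cell = (+1.33) − (+2.240) = -0.91 V.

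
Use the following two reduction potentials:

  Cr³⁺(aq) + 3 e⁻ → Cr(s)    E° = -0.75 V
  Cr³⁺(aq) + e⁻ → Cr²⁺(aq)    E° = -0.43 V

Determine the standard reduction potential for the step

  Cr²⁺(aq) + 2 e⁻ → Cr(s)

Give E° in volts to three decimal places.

Sequential free energies add, so n₃E°₃ = n₁E°₁ + n₂E°₂.
With n₃ = 3, and the known step contributing 1×(-0.43) V, the unknown satisfies 2·E° = 3×(-0.75) − 1×(-0.43) = -1.820.
E° = -1.820 / 2 = -0.910 V.

-0.910 V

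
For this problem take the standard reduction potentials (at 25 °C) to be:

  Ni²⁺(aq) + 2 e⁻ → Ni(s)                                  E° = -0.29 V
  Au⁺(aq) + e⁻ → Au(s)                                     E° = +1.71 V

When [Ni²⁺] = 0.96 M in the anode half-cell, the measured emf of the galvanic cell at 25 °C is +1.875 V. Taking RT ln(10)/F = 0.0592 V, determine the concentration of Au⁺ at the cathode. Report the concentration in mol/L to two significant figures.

Au⁺/Au is the cathode, Ni²⁺/Ni the anode: E°cell = +2.00 V, n = 2.
Overall reaction: 2 Au⁺(aq) + Ni(s) → 2 Au(s) + Ni²⁺(aq); Q = [Ni²⁺]^1/[Au⁺]^2.
From E = E° − (0.0592/n) log Q: log Q = (E° − E)·n/0.0592 = (+2.00 − (+1.875))·2/0.0592 = 4.2230.
So 2·log[Au⁺] = 1·log(0.96) − log Q = -0.0177 − (4.2230) = -4.2407; log[Au⁺] = -4.2407 / 2 = -2.1204; [Au⁺] = 10^(-2.1204) ≈ 0.0076 M.

0.0076 M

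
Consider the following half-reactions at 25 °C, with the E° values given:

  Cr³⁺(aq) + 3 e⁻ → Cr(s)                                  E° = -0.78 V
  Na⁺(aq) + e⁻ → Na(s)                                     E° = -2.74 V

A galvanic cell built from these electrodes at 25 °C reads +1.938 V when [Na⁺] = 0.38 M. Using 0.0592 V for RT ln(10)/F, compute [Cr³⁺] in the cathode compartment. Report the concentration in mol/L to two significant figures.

Cr³⁺/Cr is the cathode, Na⁺/Na the anode: E°cell = +1.96 V, n = 3.
Overall reaction: Cr³⁺(aq) + 3 Na(s) → Cr(s) + 3 Na⁺(aq); Q = [Na⁺]^3/[Cr³⁺]^1.
From E = E° − (0.0592/n) log Q: log Q = (E° − E)·n/0.0592 = (+1.96 − (+1.938))·3/0.0592 = 1.1149.
So 1·log[Cr³⁺] = 3·log(0.38) − log Q = -1.2606 − (1.1149) = -2.3755; [Cr³⁺] = 10^(-2.3755) ≈ 0.0042 M.

0.0042 M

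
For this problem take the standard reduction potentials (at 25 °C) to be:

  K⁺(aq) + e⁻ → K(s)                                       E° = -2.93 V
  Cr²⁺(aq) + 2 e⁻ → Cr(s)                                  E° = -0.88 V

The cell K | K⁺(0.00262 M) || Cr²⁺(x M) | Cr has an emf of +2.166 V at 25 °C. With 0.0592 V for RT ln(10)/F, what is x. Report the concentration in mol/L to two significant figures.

0.057 M

Cr²⁺/Cr is the cathode, K⁺/K the anode: E°cell = +2.05 V, n = 2.
Overall reaction: Cr²⁺(aq) + 2 K(s) → Cr(s) + 2 K⁺(aq); Q = [K⁺]^2/[Cr²⁺]^1.
From E = E° − (0.0592/n) log Q: log Q = (E° − E)·n/0.0592 = (+2.05 − (+2.166))·2/0.0592 = -3.9189.
So 1·log[Cr²⁺] = 2·log(0.00262) − log Q = -5.1634 − (-3.9189) = -1.2445; [Cr²⁺] = 10^(-1.2445) ≈ 0.057 M.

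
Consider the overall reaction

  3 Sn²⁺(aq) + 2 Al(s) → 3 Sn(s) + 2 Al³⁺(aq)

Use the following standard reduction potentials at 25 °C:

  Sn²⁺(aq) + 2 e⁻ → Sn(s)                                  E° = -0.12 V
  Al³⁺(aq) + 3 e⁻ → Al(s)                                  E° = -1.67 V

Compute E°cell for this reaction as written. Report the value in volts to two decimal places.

+1.55 V

The Sn²⁺/Sn couple has the higher reduction potential, so it is the cathode; Al³⁺/Al is oxidised at the anode.
E°cell = E°(cathode) − E°(anode) = (-0.12) − (-1.67) = +1.55 V.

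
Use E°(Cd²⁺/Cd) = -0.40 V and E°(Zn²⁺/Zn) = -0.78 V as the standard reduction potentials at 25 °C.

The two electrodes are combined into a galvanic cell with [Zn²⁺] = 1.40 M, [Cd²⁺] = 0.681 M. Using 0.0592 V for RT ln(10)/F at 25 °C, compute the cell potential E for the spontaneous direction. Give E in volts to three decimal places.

+0.371 V

Cd²⁺/Cd is the cathode (higher E°), Zn²⁺/Zn the anode: E°cell = -0.40 − (-0.78) = +0.38 V, n = 2.
Overall: Cd²⁺(aq) + Zn(s) → Cd(s) + Zn²⁺(aq)
Q = [Zn²⁺] / ([Cd²⁺]); log Q = 0.313.
E = E° − (0.0592/n) log Q = +0.38 − (0.0592/2)(0.313) = +0.371 V.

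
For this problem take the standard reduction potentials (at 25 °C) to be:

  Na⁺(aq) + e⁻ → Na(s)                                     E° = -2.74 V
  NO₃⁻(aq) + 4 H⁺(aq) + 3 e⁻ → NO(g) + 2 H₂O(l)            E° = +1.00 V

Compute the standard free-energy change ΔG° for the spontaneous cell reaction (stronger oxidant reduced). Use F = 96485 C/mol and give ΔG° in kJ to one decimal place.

-1082.6 kJ

NO₃⁻/NO (E° = +1.00 V) is the cathode; Na⁺/Na (E° = -2.74 V) is the anode, so E°cell = +3.74 V.
Balancing electrons gives n = 3 (lcm of 3 and 1).
ΔG° = −nFE° = −(3)(96485)(+3.74) = -1,082,562 J = -1082.6 kJ.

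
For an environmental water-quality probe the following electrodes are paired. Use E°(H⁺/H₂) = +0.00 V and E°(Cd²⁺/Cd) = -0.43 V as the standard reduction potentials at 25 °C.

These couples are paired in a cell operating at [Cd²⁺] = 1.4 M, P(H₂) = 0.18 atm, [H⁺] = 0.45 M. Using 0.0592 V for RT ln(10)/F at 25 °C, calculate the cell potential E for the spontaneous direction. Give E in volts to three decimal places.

H⁺/H₂ is the cathode (higher E°), Cd²⁺/Cd the anode: E°cell = +0.00 − (-0.43) = +0.43 V, n = 2.
Overall: 2 H⁺(aq) + Cd(s) → H₂(g) + Cd²⁺(aq)
Q = P(H₂)·[Cd²⁺] / ([H⁺]^2); log Q = 0.095.
E = E° − (0.0592/n) log Q = +0.43 − (0.0592/2)(0.095) = +0.427 V.

+0.427 V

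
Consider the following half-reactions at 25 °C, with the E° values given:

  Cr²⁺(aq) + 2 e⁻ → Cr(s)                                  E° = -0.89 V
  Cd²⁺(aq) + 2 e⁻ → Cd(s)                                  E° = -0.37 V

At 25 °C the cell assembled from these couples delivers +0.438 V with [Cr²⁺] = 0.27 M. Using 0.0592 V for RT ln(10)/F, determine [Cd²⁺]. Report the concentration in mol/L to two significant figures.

Cd²⁺/Cd is the cathode, Cr²⁺/Cr the anode: E°cell = +0.52 V, n = 2.
Overall reaction: Cd²⁺(aq) + Cr(s) → Cd(s) + Cr²⁺(aq); Q = [Cr²⁺]^1/[Cd²⁺]^1.
From E = E° − (0.0592/n) log Q: log Q = (E° − E)·n/0.0592 = (+0.52 − (+0.438))·2/0.0592 = 2.7703.
So 1·log[Cd²⁺] = 1·log(0.27) − log Q = -0.5686 − (2.7703) = -3.3389; [Cd²⁺] = 10^(-3.3389) ≈ 0.00046 M.

0.00046 M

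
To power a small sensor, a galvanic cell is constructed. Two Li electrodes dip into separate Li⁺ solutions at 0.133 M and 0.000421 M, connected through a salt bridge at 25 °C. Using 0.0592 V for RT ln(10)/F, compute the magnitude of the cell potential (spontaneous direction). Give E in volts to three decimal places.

For a concentration cell E°cell = 0. The 0.133 M side is the cathode (reduction is favoured where [Li⁺] is higher).
With n = 1, E = −(0.0592/1) log([Li⁺]ₐₙ/[Li⁺]꜀ₐₜ) = −(0.0592/1) log(0.000421/0.133) = −(0.0592/1)(-2.500) = +0.148 V.

+0.148 V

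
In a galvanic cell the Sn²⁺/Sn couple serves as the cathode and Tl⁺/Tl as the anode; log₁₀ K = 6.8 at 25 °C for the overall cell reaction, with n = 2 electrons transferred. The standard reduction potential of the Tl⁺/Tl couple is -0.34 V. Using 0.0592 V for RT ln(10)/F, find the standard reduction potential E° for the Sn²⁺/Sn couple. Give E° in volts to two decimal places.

E°cell = (0.0592/n)·log K = (0.0592/2)(6.8) = +0.201 V.
Since Sn²⁺/Sn is the cathode and Tl⁺/Tl the anode, E°cell = E°(Sn²⁺/Sn) − E°(Tl⁺/Tl).
So E°(Sn²⁺/Sn) = E°cell + E°(Tl⁺/Tl) = +0.201 + (-0.34) = -0.14 V.

-0.14 V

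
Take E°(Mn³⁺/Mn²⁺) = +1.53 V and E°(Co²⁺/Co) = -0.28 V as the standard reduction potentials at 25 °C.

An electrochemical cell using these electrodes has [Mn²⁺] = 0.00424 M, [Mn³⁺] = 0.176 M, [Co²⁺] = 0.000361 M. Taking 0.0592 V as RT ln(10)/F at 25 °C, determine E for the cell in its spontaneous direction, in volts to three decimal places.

+2.008 V

Mn³⁺/Mn²⁺ is the cathode (higher E°), Co²⁺/Co the anode: E°cell = +1.53 − (-0.28) = +1.81 V, n = 2.
Overall: 2 Mn³⁺(aq) + Co(s) → 2 Mn²⁺(aq) + Co²⁺(aq)
Q = [Mn²⁺]^2·[Co²⁺] / ([Mn³⁺]^2); log Q = -6.679.
E = E° − (0.0592/n) log Q = +1.81 − (0.0592/2)(-6.679) = +2.008 V.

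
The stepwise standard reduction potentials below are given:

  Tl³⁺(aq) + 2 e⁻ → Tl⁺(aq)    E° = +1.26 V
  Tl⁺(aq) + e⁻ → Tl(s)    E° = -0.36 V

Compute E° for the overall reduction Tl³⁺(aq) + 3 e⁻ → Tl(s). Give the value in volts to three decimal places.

+0.720 V

Adding the free-energy changes (−nFE°) of the two steps gives −n₃FE°₃ = −n₁FE°₁ − n₂FE°₂.
E°₃ = (2×+1.26 + 1×-0.36) / 3 = (+2.160) / 3 = +0.720 V.
Simply averaging or adding the two E° values would be wrong; the electron-weighted sum is required.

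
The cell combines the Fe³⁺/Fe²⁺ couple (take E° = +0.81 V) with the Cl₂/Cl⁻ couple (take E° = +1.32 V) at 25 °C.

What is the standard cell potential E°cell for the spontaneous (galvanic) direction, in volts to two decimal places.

+0.51 V

The Cl₂/Cl⁻ couple has the higher reduction potential, so it is the cathode; Fe³⁺/Fe²⁺ is oxidised at the anode.
E°cell = E°(cathode) − E°(anode) = (+1.32) − (+0.81) = +0.51 V.
Since E°cell > 0, the reaction is spontaneous under standard conditions.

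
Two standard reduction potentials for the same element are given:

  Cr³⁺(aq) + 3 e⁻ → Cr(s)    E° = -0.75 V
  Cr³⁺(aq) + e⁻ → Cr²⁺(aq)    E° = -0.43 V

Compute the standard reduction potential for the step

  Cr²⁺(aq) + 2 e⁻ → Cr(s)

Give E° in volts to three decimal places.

Sequential free energies add, so n₃E°₃ = n₁E°₁ + n₂E°₂.
With n₃ = 3, and the known step contributing 1×(-0.43) V, the unknown satisfies 2·E° = 3×(-0.75) − 1×(-0.43) = -1.820.
E° = -1.820 / 2 = -0.910 V.

-0.910 V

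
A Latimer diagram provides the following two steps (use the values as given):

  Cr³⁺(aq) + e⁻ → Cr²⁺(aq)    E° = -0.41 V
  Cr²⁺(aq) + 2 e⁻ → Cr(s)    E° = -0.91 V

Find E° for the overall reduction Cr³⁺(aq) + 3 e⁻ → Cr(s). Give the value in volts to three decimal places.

Since ΔG° = −nFE° is additive over sequential reductions, n₃E°₃ = n₁E°₁ + n₂E°₂.
E°₃ = (1×-0.41 + 2×-0.91) / 3 = (-2.230) / 3 = -0.743 V.

-0.743 V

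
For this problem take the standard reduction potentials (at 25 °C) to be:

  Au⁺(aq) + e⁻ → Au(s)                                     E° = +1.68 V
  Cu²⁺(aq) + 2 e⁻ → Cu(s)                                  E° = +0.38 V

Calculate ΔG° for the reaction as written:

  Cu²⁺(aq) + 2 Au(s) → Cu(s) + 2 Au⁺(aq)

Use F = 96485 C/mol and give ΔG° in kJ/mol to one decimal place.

+250.9 kJ/mol

As written, Cu²⁺/Cu is reduced (cathode) and Au⁺/Au is oxidised (anode), so E°cell = (+0.38) − (+1.68) = -1.30 V.
Balancing electrons gives n = 2.
ΔG° = −nFE° = −(2)(96485)(-1.30) = 250,861 J = +250.9 kJ/mol.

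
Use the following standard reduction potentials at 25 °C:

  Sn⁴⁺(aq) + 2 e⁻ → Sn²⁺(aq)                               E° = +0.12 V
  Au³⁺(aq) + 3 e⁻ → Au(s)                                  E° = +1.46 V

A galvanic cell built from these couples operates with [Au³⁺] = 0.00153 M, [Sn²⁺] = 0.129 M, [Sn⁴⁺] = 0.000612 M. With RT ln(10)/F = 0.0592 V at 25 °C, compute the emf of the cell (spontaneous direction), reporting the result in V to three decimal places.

Au³⁺/Au is the cathode (higher E°), Sn⁴⁺/Sn²⁺ the anode: E°cell = +1.46 − (+0.12) = +1.34 V, n = 6.
Overall: 2 Au³⁺(aq) + 3 Sn²⁺(aq) → 2 Au(s) + 3 Sn⁴⁺(aq)
Q = [Sn⁴⁺]^3 / ([Au³⁺]^2·[Sn²⁺]^3); log Q = -1.341.
E = E° − (0.0592/n) log Q = +1.34 − (0.0592/6)(-1.341) = +1.353 V.

+1.353 V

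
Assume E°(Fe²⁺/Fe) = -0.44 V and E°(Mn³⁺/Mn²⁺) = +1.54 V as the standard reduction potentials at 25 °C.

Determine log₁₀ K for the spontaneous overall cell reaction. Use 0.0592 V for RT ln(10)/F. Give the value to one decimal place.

66.9

Cathode: Mn³⁺/Mn²⁺; anode: Fe²⁺/Fe. E°cell = +1.98 V, n = 2.
log K = nE°cell / 0.0592 = (2)(+1.98) / 0.0592 = 66.9.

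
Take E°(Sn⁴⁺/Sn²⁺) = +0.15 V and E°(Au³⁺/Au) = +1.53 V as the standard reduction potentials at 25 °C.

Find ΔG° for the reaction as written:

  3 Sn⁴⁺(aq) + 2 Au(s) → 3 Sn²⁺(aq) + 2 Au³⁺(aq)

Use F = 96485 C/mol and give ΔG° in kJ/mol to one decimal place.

As written, Sn⁴⁺/Sn²⁺ is reduced (cathode) and Au³⁺/Au is oxidised (anode), so E°cell = (+0.15) − (+1.53) = -1.38 V.
Balancing electrons gives n = 6.
ΔG° = −nFE° = −(6)(96485)(-1.38) = 798,896 J = +798.9 kJ/mol.

+798.9 kJ/mol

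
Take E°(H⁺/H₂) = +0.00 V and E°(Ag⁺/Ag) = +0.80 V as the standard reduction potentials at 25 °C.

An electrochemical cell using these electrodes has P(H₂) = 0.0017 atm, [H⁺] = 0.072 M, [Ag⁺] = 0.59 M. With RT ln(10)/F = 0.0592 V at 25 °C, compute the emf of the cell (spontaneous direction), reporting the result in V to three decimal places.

Ag⁺/Ag is the cathode (higher E°), H⁺/H₂ the anode: E°cell = +0.80 − (+0.00) = +0.80 V, n = 2.
Overall: 2 Ag⁺(aq) + H₂(g) → 2 Ag(s) + 2 H⁺(aq)
Q = [H⁺]^2 / ([Ag⁺]^2·P(H₂)); log Q = 0.943.
E = E° − (0.0592/n) log Q = +0.80 − (0.0592/2)(0.943) = +0.772 V.

+0.772 V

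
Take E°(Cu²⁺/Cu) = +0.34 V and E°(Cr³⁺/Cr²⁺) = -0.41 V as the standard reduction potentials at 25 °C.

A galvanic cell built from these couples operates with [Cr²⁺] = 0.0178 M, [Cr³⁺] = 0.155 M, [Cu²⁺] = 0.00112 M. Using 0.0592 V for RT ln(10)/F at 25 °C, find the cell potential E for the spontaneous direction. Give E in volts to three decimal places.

Cu²⁺/Cu is the cathode (higher E°), Cr³⁺/Cr²⁺ the anode: E°cell = +0.34 − (-0.41) = +0.75 V, n = 2.
Overall: Cu²⁺(aq) + 2 Cr²⁺(aq) → Cu(s) + 2 Cr³⁺(aq)
Q = [Cr³⁺]^2 / ([Cu²⁺]·[Cr²⁺]^2); log Q = 4.831.
E = E° − (0.0592/n) log Q = +0.75 − (0.0592/2)(4.831) = +0.607 V.

+0.607 V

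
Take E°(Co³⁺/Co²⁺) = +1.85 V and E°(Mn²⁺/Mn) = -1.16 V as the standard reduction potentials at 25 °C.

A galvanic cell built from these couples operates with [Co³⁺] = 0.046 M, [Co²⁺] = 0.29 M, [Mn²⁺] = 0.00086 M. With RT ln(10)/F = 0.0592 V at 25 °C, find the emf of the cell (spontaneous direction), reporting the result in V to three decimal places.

Co³⁺/Co²⁺ is the cathode (higher E°), Mn²⁺/Mn the anode: E°cell = +1.85 − (-1.16) = +3.01 V, n = 2.
Overall: 2 Co³⁺(aq) + Mn(s) → 2 Co²⁺(aq) + Mn²⁺(aq)
Q = [Co²⁺]^2·[Mn²⁺] / ([Co³⁺]^2); log Q = -1.466.
E = E° − (0.0592/n) log Q = +3.01 − (0.0592/2)(-1.466) = +3.053 V.

+3.053 V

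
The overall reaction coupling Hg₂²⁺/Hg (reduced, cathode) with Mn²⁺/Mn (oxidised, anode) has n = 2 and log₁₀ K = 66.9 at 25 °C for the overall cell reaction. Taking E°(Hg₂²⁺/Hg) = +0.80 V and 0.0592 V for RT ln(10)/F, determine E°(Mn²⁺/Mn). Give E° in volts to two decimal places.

E°cell = (0.0592/n)·log K = (0.0592/2)(66.9) = +1.980 V.
Since Hg₂²⁺/Hg is the cathode and Mn²⁺/Mn the anode, E°cell = E°(Hg₂²⁺/Hg) − E°(Mn²⁺/Mn).
So E°(Mn²⁺/Mn) = E°(Hg₂²⁺/Hg) − E°cell = (+0.80) − (+1.980) = -1.18 V.

-1.18 V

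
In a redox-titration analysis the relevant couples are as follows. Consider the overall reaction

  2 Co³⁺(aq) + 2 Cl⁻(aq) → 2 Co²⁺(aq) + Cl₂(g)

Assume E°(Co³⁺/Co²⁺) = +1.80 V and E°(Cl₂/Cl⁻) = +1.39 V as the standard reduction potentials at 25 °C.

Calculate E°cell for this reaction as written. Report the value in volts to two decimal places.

+0.41 V

The Co³⁺/Co²⁺ couple has the higher reduction potential, so it is the cathode; Cl₂/Cl⁻ is oxidised at the anode.
E°cell = E°(cathode) − E°(anode) = (+1.80) − (+1.39) = +0.41 V.
Since E°cell > 0, the reaction is spontaneous under standard conditions.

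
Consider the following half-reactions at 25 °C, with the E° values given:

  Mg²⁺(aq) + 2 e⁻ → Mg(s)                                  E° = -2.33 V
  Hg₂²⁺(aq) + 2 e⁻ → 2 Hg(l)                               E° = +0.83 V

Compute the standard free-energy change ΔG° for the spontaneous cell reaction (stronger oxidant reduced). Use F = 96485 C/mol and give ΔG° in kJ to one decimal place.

-609.8 kJ

Hg₂²⁺/Hg (E° = +0.83 V) is the cathode; Mg²⁺/Mg (E° = -2.33 V) is the anode, so E°cell = +3.16 V.
Balancing electrons gives n = 2 (lcm of 2 and 2).
ΔG° = −nFE° = −(2)(96485)(+3.16) = -609,785 J = -609.8 kJ.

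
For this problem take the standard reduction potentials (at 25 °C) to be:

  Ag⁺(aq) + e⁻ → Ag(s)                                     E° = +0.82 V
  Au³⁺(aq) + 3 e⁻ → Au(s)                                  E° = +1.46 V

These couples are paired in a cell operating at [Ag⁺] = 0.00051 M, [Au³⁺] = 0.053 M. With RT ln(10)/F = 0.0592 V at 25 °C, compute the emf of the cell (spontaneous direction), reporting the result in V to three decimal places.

Au³⁺/Au is the cathode (higher E°), Ag⁺/Ag the anode: E°cell = +1.46 − (+0.82) = +0.64 V, n = 3.
Overall: Au³⁺(aq) + 3 Ag(s) → Au(s) + 3 Ag⁺(aq)
Q = [Ag⁺]^3 / ([Au³⁺]); log Q = -8.602.
E = E° − (0.0592/n) log Q = +0.64 − (0.0592/3)(-8.602) = +0.810 V.

+0.810 V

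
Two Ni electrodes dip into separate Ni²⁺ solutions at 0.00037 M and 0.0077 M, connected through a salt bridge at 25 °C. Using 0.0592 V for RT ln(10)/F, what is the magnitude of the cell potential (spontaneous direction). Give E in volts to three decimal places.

For a concentration cell E°cell = 0. The 0.0077 M side is the cathode (reduction is favoured where [Ni²⁺] is higher).
With n = 2, E = −(0.0592/2) log([Ni²⁺]ₐₙ/[Ni²⁺]꜀ₐₜ) = −(0.0592/2) log(0.00037/0.0077) = −(0.0592/2)(-1.318) = +0.039 V.

+0.039 V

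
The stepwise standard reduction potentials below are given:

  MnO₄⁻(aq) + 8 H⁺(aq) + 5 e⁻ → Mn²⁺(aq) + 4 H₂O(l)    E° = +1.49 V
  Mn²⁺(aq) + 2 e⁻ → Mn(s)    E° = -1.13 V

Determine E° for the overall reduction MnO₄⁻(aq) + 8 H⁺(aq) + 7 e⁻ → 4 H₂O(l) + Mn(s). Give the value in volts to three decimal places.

Adding the free-energy changes (−nFE°) of the two steps gives −n₃FE°₃ = −n₁FE°₁ − n₂FE°₂.
E°₃ = (5×+1.49 + 2×-1.13) / 7 = (+5.190) / 7 = +0.741 V.

+0.741 V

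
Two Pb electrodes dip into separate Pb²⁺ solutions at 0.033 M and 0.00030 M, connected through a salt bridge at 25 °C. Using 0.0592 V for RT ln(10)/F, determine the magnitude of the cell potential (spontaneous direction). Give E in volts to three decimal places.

For a concentration cell E°cell = 0. The 0.033 M side is the cathode (reduction is favoured where [Pb²⁺] is higher).
With n = 2, E = −(0.0592/2) log([Pb²⁺]ₐₙ/[Pb²⁺]꜀ₐₜ) = −(0.0592/2) log(0.0003/0.033) = −(0.0592/2)(-2.041) = +0.060 V.

+0.060 V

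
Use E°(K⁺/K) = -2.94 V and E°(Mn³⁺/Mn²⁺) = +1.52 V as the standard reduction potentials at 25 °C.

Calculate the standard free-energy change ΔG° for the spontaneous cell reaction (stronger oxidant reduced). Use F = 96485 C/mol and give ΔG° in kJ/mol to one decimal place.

Mn³⁺/Mn²⁺ (E° = +1.52 V) is the cathode; K⁺/K (E° = -2.94 V) is the anode, so E°cell = +4.46 V.
Balancing electrons gives n = 1 (lcm of 1 and 1).
ΔG° = −nFE° = −(1)(96485)(+4.46) = -430,323 J = -430.3 kJ/mol.

-430.3 kJ/mol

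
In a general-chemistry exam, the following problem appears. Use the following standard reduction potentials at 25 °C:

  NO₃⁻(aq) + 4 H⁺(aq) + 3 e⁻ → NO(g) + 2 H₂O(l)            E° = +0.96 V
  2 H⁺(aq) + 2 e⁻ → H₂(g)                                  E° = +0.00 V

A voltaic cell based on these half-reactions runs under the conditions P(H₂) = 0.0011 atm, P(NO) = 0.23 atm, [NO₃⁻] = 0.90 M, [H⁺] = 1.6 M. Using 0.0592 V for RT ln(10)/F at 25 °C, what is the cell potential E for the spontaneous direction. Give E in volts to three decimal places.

+0.888 V

NO₃⁻/NO is the cathode (higher E°), H⁺/H₂ the anode: E°cell = +0.96 − (+0.00) = +0.96 V, n = 6.
Overall: 2 NO₃⁻(aq) + 2 H⁺(aq) + 3 H₂(g) → 2 NO(g) + 4 H₂O(l)
Q = P(NO)^2 / ([NO₃⁻]^2·[H⁺]^2·P(H₂)^3); log Q = 7.283.
E = E° − (0.0592/n) log Q = +0.96 − (0.0592/6)(7.283) = +0.888 V.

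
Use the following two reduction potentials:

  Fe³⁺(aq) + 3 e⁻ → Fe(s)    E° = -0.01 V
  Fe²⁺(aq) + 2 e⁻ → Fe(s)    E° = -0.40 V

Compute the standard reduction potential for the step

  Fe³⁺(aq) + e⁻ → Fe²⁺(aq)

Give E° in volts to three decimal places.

+0.770 V

Sequential free energies add, so n₃E°₃ = n₁E°₁ + n₂E°₂.
With n₃ = 3, and the known step contributing 2×(-0.40) V, the unknown satisfies 1·E° = 3×(-0.01) − 2×(-0.40) = +0.770.
E° = +0.770 / 1 = +0.770 V.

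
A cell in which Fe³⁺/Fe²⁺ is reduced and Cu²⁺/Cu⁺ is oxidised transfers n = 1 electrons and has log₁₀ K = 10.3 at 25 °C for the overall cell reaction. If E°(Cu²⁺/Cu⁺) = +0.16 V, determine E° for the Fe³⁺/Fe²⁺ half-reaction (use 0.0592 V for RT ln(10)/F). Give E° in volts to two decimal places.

+0.77 V

E°cell = (0.0592/n)·log K = (0.0592/1)(10.3) = +0.610 V.
Since Fe³⁺/Fe²⁺ is the cathode and Cu²⁺/Cu⁺ the anode, E°cell = E°(Fe³⁺/Fe²⁺) − E°(Cu²⁺/Cu⁺).
So E°(Fe³⁺/Fe²⁺) = E°cell + E°(Cu²⁺/Cu⁺) = +0.610 + (+0.16) = +0.77 V.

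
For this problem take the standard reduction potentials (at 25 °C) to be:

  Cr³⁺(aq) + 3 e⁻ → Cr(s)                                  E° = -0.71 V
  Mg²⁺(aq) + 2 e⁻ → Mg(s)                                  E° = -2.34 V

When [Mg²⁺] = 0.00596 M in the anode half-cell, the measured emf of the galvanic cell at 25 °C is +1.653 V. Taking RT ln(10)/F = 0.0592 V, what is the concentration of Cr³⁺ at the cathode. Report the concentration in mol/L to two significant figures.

Cr³⁺/Cr is the cathode, Mg²⁺/Mg the anode: E°cell = +1.63 V, n = 6.
Overall reaction: 2 Cr³⁺(aq) + 3 Mg(s) → 2 Cr(s) + 3 Mg²⁺(aq); Q = [Mg²⁺]^3/[Cr³⁺]^2.
From E = E° − (0.0592/n) log Q: log Q = (E° − E)·n/0.0592 = (+1.63 − (+1.653))·6/0.0592 = -2.3311.
So 2·log[Cr³⁺] = 3·log(0.00596) − log Q = -6.6743 − (-2.3311) = -4.3432; log[Cr³⁺] = -4.3432 / 2 = -2.1716; [Cr³⁺] = 10^(-2.1716) ≈ 0.0067 M.

0.0067 M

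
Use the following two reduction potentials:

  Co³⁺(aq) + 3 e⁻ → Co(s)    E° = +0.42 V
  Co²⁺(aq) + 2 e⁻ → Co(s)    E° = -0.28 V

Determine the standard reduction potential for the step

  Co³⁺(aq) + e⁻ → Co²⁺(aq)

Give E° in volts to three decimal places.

+1.820 V

Sequential free energies add, so n₃E°₃ = n₁E°₁ + n₂E°₂.
With n₃ = 3, and the known step contributing 2×(-0.28) V, the unknown satisfies 1·E° = 3×(+0.42) − 2×(-0.28) = +1.820.
E° = +1.820 / 1 = +1.820 V.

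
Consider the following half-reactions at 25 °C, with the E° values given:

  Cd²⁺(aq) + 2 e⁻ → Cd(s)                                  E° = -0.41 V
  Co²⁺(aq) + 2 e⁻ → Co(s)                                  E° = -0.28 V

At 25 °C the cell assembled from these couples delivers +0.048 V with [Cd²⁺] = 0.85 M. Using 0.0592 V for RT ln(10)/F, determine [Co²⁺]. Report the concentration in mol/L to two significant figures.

0.0014 M

Co²⁺/Co is the cathode, Cd²⁺/Cd the anode: E°cell = +0.13 V, n = 2.
Overall reaction: Co²⁺(aq) + Cd(s) → Co(s) + Cd²⁺(aq); Q = [Cd²⁺]^1/[Co²⁺]^1.
From E = E° − (0.0592/n) log Q: log Q = (E° − E)·n/0.0592 = (+0.13 − (+0.048))·2/0.0592 = 2.7703.
So 1·log[Co²⁺] = 1·log(0.85) − log Q = -0.0706 − (2.7703) = -2.8409; [Co²⁺] = 10^(-2.8409) ≈ 0.0014 M.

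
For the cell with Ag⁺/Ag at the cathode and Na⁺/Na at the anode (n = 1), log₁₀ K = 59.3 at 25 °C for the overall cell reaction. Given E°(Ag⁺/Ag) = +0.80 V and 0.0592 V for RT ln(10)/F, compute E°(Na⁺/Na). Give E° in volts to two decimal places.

E°cell = (0.0592/n)·log K = (0.0592/1)(59.3) = +3.511 V.
Since Ag⁺/Ag is the cathode and Na⁺/Na the anode, E°cell = E°(Ag⁺/Ag) − E°(Na⁺/Na).
So E°(Na⁺/Na) = E°(Ag⁺/Ag) − E°cell = (+0.80) − (+3.511) = -2.71 V.

-2.71 V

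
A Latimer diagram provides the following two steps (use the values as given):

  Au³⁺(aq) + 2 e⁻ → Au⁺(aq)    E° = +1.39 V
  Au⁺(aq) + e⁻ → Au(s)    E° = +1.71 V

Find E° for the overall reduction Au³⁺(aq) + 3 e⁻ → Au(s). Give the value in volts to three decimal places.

Adding the free-energy changes (−nFE°) of the two steps gives −n₃FE°₃ = −n₁FE°₁ − n₂FE°₂.
E°₃ = (2×+1.39 + 1×+1.71) / 3 = (+4.490) / 3 = +1.497 V.

+1.497 V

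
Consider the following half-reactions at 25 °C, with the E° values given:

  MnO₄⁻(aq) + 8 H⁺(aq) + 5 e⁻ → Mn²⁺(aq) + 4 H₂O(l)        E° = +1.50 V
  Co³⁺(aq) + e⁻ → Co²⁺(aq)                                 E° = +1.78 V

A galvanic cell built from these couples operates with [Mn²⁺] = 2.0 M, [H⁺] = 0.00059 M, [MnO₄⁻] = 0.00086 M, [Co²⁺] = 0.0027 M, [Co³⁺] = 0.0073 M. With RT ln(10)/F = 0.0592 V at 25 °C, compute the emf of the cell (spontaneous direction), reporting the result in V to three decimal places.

Co³⁺/Co²⁺ is the cathode (higher E°), MnO₄⁻/Mn²⁺ the anode: E°cell = +1.78 − (+1.50) = +0.28 V, n = 5.
Overall: 5 Co³⁺(aq) + Mn²⁺(aq) + 4 H₂O(l) → 5 Co²⁺(aq) + MnO₄⁻(aq) + 8 H⁺(aq)
Q = [Co²⁺]^5·[MnO₄⁻]·[H⁺]^8 / ([Co³⁺]^5·[Mn²⁺]); log Q = -31.360.
E = E° − (0.0592/n) log Q = +0.28 − (0.0592/5)(-31.360) = +0.651 V.

+0.651 V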